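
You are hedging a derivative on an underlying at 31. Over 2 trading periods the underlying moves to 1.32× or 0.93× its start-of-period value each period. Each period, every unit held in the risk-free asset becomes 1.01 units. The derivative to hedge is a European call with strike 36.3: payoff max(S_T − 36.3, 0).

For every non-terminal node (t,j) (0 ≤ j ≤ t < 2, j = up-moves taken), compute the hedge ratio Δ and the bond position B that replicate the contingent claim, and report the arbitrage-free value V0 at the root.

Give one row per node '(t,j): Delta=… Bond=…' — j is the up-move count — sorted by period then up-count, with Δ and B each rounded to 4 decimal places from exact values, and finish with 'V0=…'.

Risk-neutral probability p* = (R−d)/(u−d) = (1.01−0.93)/(1.32−0.93) = 0.2051.
At expiry t=2: V(2,0)=0.0000, V(2,1)=1.7556, V(2,2)=17.7144
Node (1,0) S=28.8300: V=(p*·1.7556+(1−p*)·0.0000)/1.01=0.3566; Δ=(1.7556−0.0000)/(38.0556−26.8119)=0.1561; B=V−Δ·S=-4.1450
Node (1,1) S=40.9200: V=(p*·17.7144+(1−p*)·1.7556)/1.01=4.9794; Δ=(17.7144−1.7556)/(54.0144−38.0556)=1.0000; B=V−Δ·S=-35.9406
Node (0,0) S=31.0000: V=(p*·4.9794+(1−p*)·0.3566)/1.01=1.2919; Δ=(4.9794−0.3566)/(40.9200−28.8300)=0.3824; B=V−Δ·S=-10.5615
The time-0 hedge costs 1.2919, which is the no-arbitrage price.

(0,0): Delta=0.3824 Bond=-10.5615
(1,0): Delta=0.1561 Bond=-4.1450
(1,1): Delta=1.0000 Bond=-35.9406
V0=1.2919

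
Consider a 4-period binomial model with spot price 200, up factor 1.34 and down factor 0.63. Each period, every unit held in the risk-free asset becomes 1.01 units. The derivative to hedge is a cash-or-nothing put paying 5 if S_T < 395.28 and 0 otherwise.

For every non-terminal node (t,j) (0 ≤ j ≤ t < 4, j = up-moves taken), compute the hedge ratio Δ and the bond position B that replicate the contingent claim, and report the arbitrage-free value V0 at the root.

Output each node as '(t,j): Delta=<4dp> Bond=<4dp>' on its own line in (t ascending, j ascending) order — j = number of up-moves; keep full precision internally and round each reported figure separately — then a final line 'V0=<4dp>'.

No-arbitrage ⇒ martingale measure with p* = (R−d)/(u−d) = 0.5352.
At expiry t=4: V(4,0)=5.0000, V(4,1)=5.0000, V(4,2)=5.0000, V(4,3)=5.0000, V(4,4)=0.0000
Node (3,0) S=50.0094: V=(p*·5.0000+(1−p*)·5.0000)/1.01=4.9505; Δ=(5.0000−5.0000)/(67.0126−31.5059)=0.0000; B=V−Δ·S=4.9505
Node (3,1) S=106.3692: V=(p*·5.0000+(1−p*)·5.0000)/1.01=4.9505; Δ=(5.0000−5.0000)/(142.5347−67.0126)=0.0000; B=V−Δ·S=4.9505
Node (3,2) S=226.2456: V=(p*·5.0000+(1−p*)·5.0000)/1.01=4.9505; Δ=(5.0000−5.0000)/(303.1691−142.5347)=0.0000; B=V−Δ·S=4.9505
Node (3,3) S=481.2208: V=(p*·0.0000+(1−p*)·5.0000)/1.01=2.3009; Δ=(0.0000−5.0000)/(644.8359−303.1691)=-0.0146; B=V−Δ·S=9.3432
Node (2,0) S=79.3800: V=(p*·4.9505+(1−p*)·4.9505)/1.01=4.9015; Δ=(4.9505−4.9505)/(106.3692−50.0094)=0.0000; B=V−Δ·S=4.9015
Node (2,1) S=168.8400: V=(p*·4.9505+(1−p*)·4.9505)/1.01=4.9015; Δ=(4.9505−4.9505)/(226.2456−106.3692)=0.0000; B=V−Δ·S=4.9015
Node (2,2) S=359.1200: V=(p*·2.3009+(1−p*)·4.9505)/1.01=3.4974; Δ=(2.3009−4.9505)/(481.2208−226.2456)=-0.0104; B=V−Δ·S=7.2292
Node (1,0) S=126.0000: V=(p*·4.9015+(1−p*)·4.9015)/1.01=4.8530; Δ=(4.9015−4.9015)/(168.8400−79.3800)=0.0000; B=V−Δ·S=4.8530
Node (1,1) S=268.0000: V=(p*·3.4974+(1−p*)·4.9015)/1.01=4.1089; Δ=(3.4974−4.9015)/(359.1200−168.8400)=-0.0074; B=V−Δ·S=6.0864
Node (0,0) S=200.0000: V=(p*·4.1089+(1−p*)·4.8530)/1.01=4.4106; Δ=(4.1089−4.8530)/(268.0000−126.0000)=-0.0052; B=V−Δ·S=5.4585
The time-0 hedge costs 4.4106, which is the no-arbitrage price.

(0,0): Delta=-0.0052 Bond=5.4585
(1,0): Delta=0.0000 Bond=4.8530
(1,1): Delta=-0.0074 Bond=6.0864
(2,0): Delta=0.0000 Bond=4.9015
(2,1): Delta=0.0000 Bond=4.9015
(2,2): Delta=-0.0104 Bond=7.2292
(3,0): Delta=0.0000 Bond=4.9505
(3,1): Delta=0.0000 Bond=4.9505
(3,2): Delta=0.0000 Bond=4.9505
(3,3): Delta=-0.0146 Bond=9.3432
V0=4.4106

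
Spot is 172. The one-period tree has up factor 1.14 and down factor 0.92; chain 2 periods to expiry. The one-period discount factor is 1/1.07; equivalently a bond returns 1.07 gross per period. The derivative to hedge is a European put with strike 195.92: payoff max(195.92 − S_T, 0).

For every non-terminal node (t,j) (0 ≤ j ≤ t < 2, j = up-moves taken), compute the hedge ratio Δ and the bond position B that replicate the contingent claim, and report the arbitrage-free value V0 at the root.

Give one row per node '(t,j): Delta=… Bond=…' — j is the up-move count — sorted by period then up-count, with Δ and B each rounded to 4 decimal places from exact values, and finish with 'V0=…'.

Since d<R<u, set p* = (R−d)/(u−d) = 0.6818; price each node as the discounted p*-expectation of its children.
Terminal payoffs: V(2,0)=50.3392, V(2,1)=15.5264, V(2,2)=0.0000
Node (1,0) S=158.2400: V=(p*·15.5264+(1−p*)·50.3392)/1.07=24.8628; Δ=(15.5264−50.3392)/(180.3936−145.5808)=-1.0000; B=V−Δ·S=183.1028
Node (1,1) S=196.0800: V=(p*·0.0000+(1−p*)·15.5264)/1.07=4.6170; Δ=(0.0000−15.5264)/(223.5312−180.3936)=-0.3599; B=V−Δ·S=75.1916
Node (0,0) S=172.0000: V=(p*·4.6170+(1−p*)·24.8628)/1.07=10.3354; Δ=(4.6170−24.8628)/(196.0800−158.2400)=-0.5350; B=V−Δ·S=102.3616
Self-financing check: at every node Δ·S+B equals the discounted successor values.

(0,0): Delta=-0.5350 Bond=102.3616
(1,0): Delta=-1.0000 Bond=183.1028
(1,1): Delta=-0.3599 Bond=75.1916
V0=10.3354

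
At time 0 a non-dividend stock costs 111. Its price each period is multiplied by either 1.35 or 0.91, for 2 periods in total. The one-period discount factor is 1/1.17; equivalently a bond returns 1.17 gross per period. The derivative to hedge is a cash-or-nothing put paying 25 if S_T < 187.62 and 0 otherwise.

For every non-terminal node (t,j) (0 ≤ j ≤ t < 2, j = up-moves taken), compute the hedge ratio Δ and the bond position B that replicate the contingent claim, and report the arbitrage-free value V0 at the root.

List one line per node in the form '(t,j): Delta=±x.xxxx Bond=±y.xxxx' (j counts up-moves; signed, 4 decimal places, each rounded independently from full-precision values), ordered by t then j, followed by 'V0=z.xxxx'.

The replicating-portfolio and risk-neutral prices coincide; use p* = (1.17−0.91)/(1.35−0.91) = 0.5909 for the latter.
Payoff layer (t=2): V(2,0)=25.0000, V(2,1)=25.0000, V(2,2)=0.0000
Node (1,0) S=101.0100: V=(p*·25.0000+(1−p*)·25.0000)/1.17=21.3675; Δ=(25.0000−25.0000)/(136.3635−91.9191)=0.0000; B=V−Δ·S=21.3675
Node (1,1) S=149.8500: V=(p*·0.0000+(1−p*)·25.0000)/1.17=8.7413; Δ=(0.0000−25.0000)/(202.2975−136.3635)=-0.3792; B=V−Δ·S=65.5594
Node (0,0) S=111.0000: V=(p*·8.7413+(1−p*)·21.3675)/1.17=11.8859; Δ=(8.7413−21.3675)/(149.8500−101.0100)=-0.2585; B=V−Δ·S=40.5820
The time-0 hedge costs 11.8859, which is the no-arbitrage price.

(0,0): Delta=-0.2585 Bond=40.5820
(1,0): Delta=0.0000 Bond=21.3675
(1,1): Delta=-0.3792 Bond=65.5594
V0=11.8859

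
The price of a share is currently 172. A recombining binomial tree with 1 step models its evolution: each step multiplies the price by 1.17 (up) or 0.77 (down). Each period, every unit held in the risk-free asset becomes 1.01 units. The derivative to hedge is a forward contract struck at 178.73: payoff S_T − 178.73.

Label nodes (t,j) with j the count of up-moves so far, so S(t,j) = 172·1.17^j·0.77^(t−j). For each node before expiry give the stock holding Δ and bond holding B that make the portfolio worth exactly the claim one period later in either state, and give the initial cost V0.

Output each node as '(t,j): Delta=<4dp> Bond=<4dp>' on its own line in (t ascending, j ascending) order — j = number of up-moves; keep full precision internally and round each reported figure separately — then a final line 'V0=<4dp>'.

(0,0): Delta=1.0000 Bond=-176.9604
V0=-4.9604

The replicating-portfolio and risk-neutral prices coincide; use p* = (1.01−0.77)/(1.17−0.77) = 0.6000 for the latter.
At expiry t=1: V(1,0)=-46.2900, V(1,1)=22.5100
(0,0): S=172.0000. Δ = (V_up−V_dn)/(S_up−S_dn) = (22.5100−-46.2900)/(201.2400−132.4400) = 1.0000. V = [p*·22.5100 + (1−p*)·-46.2900]/1.01 = -4.9604. B = V − Δ·S = -176.9604.
Check: Δ(0,0)·S0 + B(0,0) = -4.9604 = V0.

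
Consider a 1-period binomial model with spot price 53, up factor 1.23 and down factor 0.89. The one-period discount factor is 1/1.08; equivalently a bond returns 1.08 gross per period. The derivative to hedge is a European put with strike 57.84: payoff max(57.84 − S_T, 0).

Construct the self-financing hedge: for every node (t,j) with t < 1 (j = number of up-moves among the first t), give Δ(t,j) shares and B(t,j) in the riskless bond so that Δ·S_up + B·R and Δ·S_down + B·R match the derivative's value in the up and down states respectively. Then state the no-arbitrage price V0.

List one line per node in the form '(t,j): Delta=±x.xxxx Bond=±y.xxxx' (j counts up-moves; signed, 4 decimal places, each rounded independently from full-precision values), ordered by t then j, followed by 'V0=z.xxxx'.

(0,0): Delta=-0.5921 Bond=35.7410
V0=4.3587

Under the risk-neutral measure, an up-move has probability p* = (R−d)/(u−d) = 0.5588 and values discount at R = 1.08.
Terminal payoffs: V(1,0)=10.6700, V(1,1)=0.0000
(0,0): S=53.0000. Δ = (V_up−V_dn)/(S_up−S_dn) = (0.0000−10.6700)/(65.1900−47.1700) = -0.5921. V = [p*·0.0000 + (1−p*)·10.6700]/1.08 = 4.3587. B = V − Δ·S = 35.7410.
Check: Δ(0,0)·S0 + B(0,0) = 4.3587 = V0.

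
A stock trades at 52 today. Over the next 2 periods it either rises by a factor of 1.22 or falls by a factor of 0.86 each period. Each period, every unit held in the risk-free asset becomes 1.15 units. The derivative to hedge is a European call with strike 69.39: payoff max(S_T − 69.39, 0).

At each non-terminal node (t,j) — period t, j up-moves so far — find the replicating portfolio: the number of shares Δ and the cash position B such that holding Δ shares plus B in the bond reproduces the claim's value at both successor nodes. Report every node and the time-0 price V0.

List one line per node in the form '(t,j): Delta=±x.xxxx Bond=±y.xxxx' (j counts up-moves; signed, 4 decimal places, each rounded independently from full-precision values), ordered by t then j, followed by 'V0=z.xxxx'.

Under the risk-neutral measure, an up-move has probability p* = (R−d)/(u−d) = 0.8056 and values discount at R = 1.15.
Terminal payoffs: V(2,0)=0.0000, V(2,1)=0.0000, V(2,2)=8.0068
(1,0): S=44.7200. Δ = (V_up−V_dn)/(S_up−S_dn) = (0.0000−0.0000)/(54.5584−38.4592) = 0.0000. V = [p*·0.0000 + (1−p*)·0.0000]/1.15 = 0.0000. B = V − Δ·S = 0.0000.
(1,1): S=63.4400. Δ = (V_up−V_dn)/(S_up−S_dn) = (8.0068−0.0000)/(77.3968−54.5584) = 0.3506. V = [p*·8.0068 + (1−p*)·0.0000]/1.15 = 5.6086. B = V − Δ·S = -16.6325.
(0,0): S=52.0000. Δ = (V_up−V_dn)/(S_up−S_dn) = (5.6086−0.0000)/(63.4400−44.7200) = 0.2996. V = [p*·5.6086 + (1−p*)·0.0000]/1.15 = 3.9287. B = V − Δ·S = -11.6508.
Check: Δ(0,0)·S0 + B(0,0) = 3.9287 = V0.

(0,0): Delta=0.2996 Bond=-11.6508
(1,0): Delta=0.0000 Bond=0.0000
(1,1): Delta=0.3506 Bond=-16.6325
V0=3.9287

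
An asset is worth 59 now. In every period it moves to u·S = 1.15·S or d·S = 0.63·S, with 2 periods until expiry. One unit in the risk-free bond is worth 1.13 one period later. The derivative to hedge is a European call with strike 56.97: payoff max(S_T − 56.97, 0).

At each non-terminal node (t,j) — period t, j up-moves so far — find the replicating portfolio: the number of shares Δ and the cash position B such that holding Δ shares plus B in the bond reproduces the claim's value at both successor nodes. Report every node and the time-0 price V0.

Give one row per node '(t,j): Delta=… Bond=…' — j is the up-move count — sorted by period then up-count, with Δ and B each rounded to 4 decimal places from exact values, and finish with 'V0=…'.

Since d<R<u, set p* = (R−d)/(u−d) = 0.9615; price each node as the discounted p*-expectation of its children.
Payoff layer (t=2): V(2,0)=0.0000, V(2,1)=0.0000, V(2,2)=21.0575
  t=1,j=0: stock 37.1700 → up 42.7455 (V=0.0000), down 23.4171 (V=0.0000). Price 0.0000; hedge Δ=0.0000, bond B=0.0000.
  t=1,j=1: stock 67.8500 → up 78.0275 (V=21.0575), down 42.7455 (V=0.0000). Price 17.9182; hedge Δ=0.5968, bond B=-22.5770.
  t=0,j=0: stock 59.0000 → up 67.8500 (V=17.9182), down 37.1700 (V=0.0000). Price 15.2470; hedge Δ=0.5840, bond B=-19.2112.
Self-financing check: at every node Δ·S+B equals the discounted successor values.

(0,0): Delta=0.5840 Bond=-19.2112
(1,0): Delta=0.0000 Bond=0.0000
(1,1): Delta=0.5968 Bond=-22.5770
V0=15.2470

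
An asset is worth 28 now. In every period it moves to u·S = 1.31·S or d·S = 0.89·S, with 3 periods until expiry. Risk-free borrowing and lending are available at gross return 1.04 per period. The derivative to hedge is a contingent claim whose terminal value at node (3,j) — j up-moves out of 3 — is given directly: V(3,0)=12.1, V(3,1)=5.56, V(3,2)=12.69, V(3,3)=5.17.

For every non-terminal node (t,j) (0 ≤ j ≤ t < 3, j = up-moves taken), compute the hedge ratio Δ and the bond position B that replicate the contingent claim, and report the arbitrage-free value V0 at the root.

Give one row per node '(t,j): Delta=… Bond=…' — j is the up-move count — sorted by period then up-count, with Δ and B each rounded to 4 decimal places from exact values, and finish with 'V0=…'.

No-arbitrage ⇒ martingale measure with p* = (R−d)/(u−d) = 0.3571.
At expiry t=3: V(3,0)=12.1000, V(3,1)=5.5600, V(3,2)=12.6900, V(3,3)=5.1700
Node (2,0) S=22.1788: V=(p*·5.5600+(1−p*)·12.1000)/1.04=9.3887; Δ=(5.5600−12.1000)/(29.0542−19.7391)=-0.7021; B=V−Δ·S=24.9602
Node (2,1) S=32.6452: V=(p*·12.6900+(1−p*)·5.5600)/1.04=7.7946; Δ=(12.6900−5.5600)/(42.7652−29.0542)=0.5200; B=V−Δ·S=-9.1815
Node (2,2) S=48.0508: V=(p*·5.1700+(1−p*)·12.6900)/1.04=9.6195; Δ=(5.1700−12.6900)/(62.9465−42.7652)=-0.3726; B=V−Δ·S=27.5243
Node (1,0) S=24.9200: V=(p*·7.7946+(1−p*)·9.3887)/1.04=8.4802; Δ=(7.7946−9.3887)/(32.6452−22.1788)=-0.1523; B=V−Δ·S=12.2757
Node (1,1) S=36.6800: V=(p*·9.6195+(1−p*)·7.7946)/1.04=8.1215; Δ=(9.6195−7.7946)/(48.0508−32.6452)=0.1185; B=V−Δ·S=3.7766
Node (0,0) S=28.0000: V=(p*·8.1215+(1−p*)·8.4802)/1.04=8.0309; Δ=(8.1215−8.4802)/(36.6800−24.9200)=-0.0305; B=V−Δ·S=8.8849
The time-0 hedge costs 8.0309, which is the no-arbitrage price.

(0,0): Delta=-0.0305 Bond=8.8849
(1,0): Delta=-0.1523 Bond=12.2757
(1,1): Delta=0.1185 Bond=3.7766
(2,0): Delta=-0.7021 Bond=24.9602
(2,1): Delta=0.5200 Bond=-9.1815
(2,2): Delta=-0.3726 Bond=27.5243
V0=8.0309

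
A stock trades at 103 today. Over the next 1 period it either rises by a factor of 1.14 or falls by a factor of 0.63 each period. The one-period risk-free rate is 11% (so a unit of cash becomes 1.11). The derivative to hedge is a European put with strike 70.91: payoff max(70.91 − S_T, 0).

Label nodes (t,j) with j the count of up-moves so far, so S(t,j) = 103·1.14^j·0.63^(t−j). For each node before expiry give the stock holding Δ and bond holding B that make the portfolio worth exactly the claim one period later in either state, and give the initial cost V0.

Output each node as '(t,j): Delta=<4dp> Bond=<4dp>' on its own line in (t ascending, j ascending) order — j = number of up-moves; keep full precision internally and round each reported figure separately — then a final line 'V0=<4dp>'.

The replicating-portfolio and risk-neutral prices coincide; use p* = (1.11−0.63)/(1.14−0.63) = 0.9412 for the latter.
Terminal payoffs: V(1,0)=6.0200, V(1,1)=0.0000
(0,0): S=103.0000. Δ = (V_up−V_dn)/(S_up−S_dn) = (0.0000−6.0200)/(117.4200−64.8900) = -0.1146. V = [p*·0.0000 + (1−p*)·6.0200]/1.11 = 0.3190. B = V − Δ·S = 12.1229.
Check: Δ(0,0)·S0 + B(0,0) = 0.3190 = V0.

(0,0): Delta=-0.1146 Bond=12.1229
V0=0.3190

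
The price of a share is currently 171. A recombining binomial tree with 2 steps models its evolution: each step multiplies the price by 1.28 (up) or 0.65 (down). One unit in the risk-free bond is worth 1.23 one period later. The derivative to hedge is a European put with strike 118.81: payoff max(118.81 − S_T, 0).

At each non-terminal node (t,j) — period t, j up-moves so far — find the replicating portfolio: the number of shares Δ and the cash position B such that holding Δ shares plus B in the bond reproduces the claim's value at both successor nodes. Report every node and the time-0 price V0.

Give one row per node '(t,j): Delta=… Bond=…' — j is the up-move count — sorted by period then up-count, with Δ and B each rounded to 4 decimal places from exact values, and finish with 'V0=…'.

(0,0): Delta=-0.0279 Bond=4.9628
(1,0): Delta=-0.6649 Bond=76.9132
(1,1): Delta=0.0000 Bond=0.0000
V0=0.1939

Risk-neutral probability p* = (R−d)/(u−d) = (1.23−0.65)/(1.28−0.65) = 0.9206.
Terminal values V(2,·): V(2,0)=46.5625, V(2,1)=0.0000, V(2,2)=0.0000
  t=1,j=0: stock 111.1500 → up 142.2720 (V=0.0000), down 72.2475 (V=46.5625). Price 3.0044; hedge Δ=-0.6649, bond B=76.9132.
  t=1,j=1: stock 218.8800 → up 280.1664 (V=0.0000), down 142.2720 (V=0.0000). Price 0.0000; hedge Δ=0.0000, bond B=0.0000.
  t=0,j=0: stock 171.0000 → up 218.8800 (V=0.0000), down 111.1500 (V=3.0044). Price 0.1939; hedge Δ=-0.0279, bond B=4.9628.
Root portfolio cost Δ·171+B reproduces V0=0.1939.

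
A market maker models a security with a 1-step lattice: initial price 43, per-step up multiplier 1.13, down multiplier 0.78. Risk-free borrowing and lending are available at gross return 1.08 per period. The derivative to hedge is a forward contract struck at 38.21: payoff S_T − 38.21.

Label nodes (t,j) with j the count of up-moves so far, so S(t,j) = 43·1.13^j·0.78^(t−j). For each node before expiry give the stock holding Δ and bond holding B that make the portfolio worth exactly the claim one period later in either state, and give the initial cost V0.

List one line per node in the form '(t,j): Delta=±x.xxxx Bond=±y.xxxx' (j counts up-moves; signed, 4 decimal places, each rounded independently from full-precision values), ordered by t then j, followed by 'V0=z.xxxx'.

Under the risk-neutral measure, an up-move has probability p* = (R−d)/(u−d) = 0.8571 and values discount at R = 1.08.
Terminal values V(1,·): V(1,0)=-4.6700, V(1,1)=10.3800
Node (0,0) S=43.0000: V=(p*·10.3800+(1−p*)·-4.6700)/1.08=7.6204; Δ=(10.3800−-4.6700)/(48.5900−33.5400)=1.0000; B=V−Δ·S=-35.3796
Self-financing check: at every node Δ·S+B equals the discounted successor values.

(0,0): Delta=1.0000 Bond=-35.3796
V0=7.6204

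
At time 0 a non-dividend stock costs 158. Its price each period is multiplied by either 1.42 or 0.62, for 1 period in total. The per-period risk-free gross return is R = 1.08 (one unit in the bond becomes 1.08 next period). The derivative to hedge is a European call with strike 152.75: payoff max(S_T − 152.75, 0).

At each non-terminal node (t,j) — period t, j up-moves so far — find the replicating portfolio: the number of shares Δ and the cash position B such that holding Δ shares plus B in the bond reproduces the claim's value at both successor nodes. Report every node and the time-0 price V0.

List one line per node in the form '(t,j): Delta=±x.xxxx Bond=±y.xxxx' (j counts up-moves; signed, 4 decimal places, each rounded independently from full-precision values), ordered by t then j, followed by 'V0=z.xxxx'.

Risk-neutral probability p* = (R−d)/(u−d) = (1.08−0.62)/(1.42−0.62) = 0.5750.
Terminal payoffs: V(1,0)=0.0000, V(1,1)=71.6100
Node (0,0) S=158.0000: V=(p*·71.6100+(1−p*)·0.0000)/1.08=38.1257; Δ=(71.6100−0.0000)/(224.3600−97.9600)=0.5665; B=V−Δ·S=-51.3868
Self-financing check: at every node Δ·S+B equals the discounted successor values.

(0,0): Delta=0.5665 Bond=-51.3868
V0=38.1257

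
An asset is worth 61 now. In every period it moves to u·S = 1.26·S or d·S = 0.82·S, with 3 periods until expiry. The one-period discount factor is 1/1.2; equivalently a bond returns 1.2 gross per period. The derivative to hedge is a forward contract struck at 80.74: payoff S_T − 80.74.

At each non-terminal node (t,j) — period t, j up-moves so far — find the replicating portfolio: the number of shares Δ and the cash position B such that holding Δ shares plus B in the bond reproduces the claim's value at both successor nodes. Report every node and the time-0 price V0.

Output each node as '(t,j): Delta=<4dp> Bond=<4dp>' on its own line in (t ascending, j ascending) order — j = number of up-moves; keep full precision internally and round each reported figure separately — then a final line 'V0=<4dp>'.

No-arbitrage ⇒ martingale measure with p* = (R−d)/(u−d) = 0.8636.
At expiry t=3: V(3,0)=-47.1066, V(3,1)=-29.0593, V(3,2)=-1.3282, V(3,3)=41.2829
(2,0): S=41.0164. Δ = (V_up−V_dn)/(S_up−S_dn) = (-29.0593−-47.1066)/(51.6807−33.6334) = 1.0000. V = [p*·-29.0593 + (1−p*)·-47.1066]/1.2 = -26.2669. B = V − Δ·S = -67.2833.
(2,1): S=63.0252. Δ = (V_up−V_dn)/(S_up−S_dn) = (-1.3282−-29.0593)/(79.4118−51.6807) = 1.0000. V = [p*·-1.3282 + (1−p*)·-29.0593]/1.2 = -4.2581. B = V − Δ·S = -67.2833.
(2,2): S=96.8436. Δ = (V_up−V_dn)/(S_up−S_dn) = (41.2829−-1.3282)/(122.0229−79.4118) = 1.0000. V = [p*·41.2829 + (1−p*)·-1.3282]/1.2 = 29.5603. B = V − Δ·S = -67.2833.
(1,0): S=50.0200. Δ = (V_up−V_dn)/(S_up−S_dn) = (-4.2581−-26.2669)/(63.0252−41.0164) = 1.0000. V = [p*·-4.2581 + (1−p*)·-26.2669]/1.2 = -6.0494. B = V − Δ·S = -56.0694.
(1,1): S=76.8600. Δ = (V_up−V_dn)/(S_up−S_dn) = (29.5603−-4.2581)/(96.8436−63.0252) = 1.0000. V = [p*·29.5603 + (1−p*)·-4.2581]/1.2 = 20.7906. B = V − Δ·S = -56.0694.
(0,0): S=61.0000. Δ = (V_up−V_dn)/(S_up−S_dn) = (20.7906−-6.0494)/(76.8600−50.0200) = 1.0000. V = [p*·20.7906 + (1−p*)·-6.0494]/1.2 = 14.2755. B = V − Δ·S = -46.7245.
The time-0 hedge costs 14.2755, which is the no-arbitrage price.

(0,0): Delta=1.0000 Bond=-46.7245
(1,0): Delta=1.0000 Bond=-56.0694
(1,1): Delta=1.0000 Bond=-56.0694
(2,0): Delta=1.0000 Bond=-67.2833
(2,1): Delta=1.0000 Bond=-67.2833
(2,2): Delta=1.0000 Bond=-67.2833
V0=14.2755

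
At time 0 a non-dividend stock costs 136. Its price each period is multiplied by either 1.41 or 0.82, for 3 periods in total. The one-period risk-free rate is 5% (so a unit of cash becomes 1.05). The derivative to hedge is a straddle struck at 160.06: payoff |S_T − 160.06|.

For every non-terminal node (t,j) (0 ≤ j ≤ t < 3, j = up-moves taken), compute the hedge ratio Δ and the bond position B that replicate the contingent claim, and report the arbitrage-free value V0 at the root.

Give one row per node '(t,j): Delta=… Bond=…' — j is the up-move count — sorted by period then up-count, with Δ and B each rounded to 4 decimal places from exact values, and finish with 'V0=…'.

(0,0): Delta=0.2112 Bond=25.8158
(1,0): Delta=-0.3042 Bond=84.5833
(1,1): Delta=0.6803 Bond=-62.8570
(2,0): Delta=-1.0000 Bond=152.4381
(2,1): Delta=0.3291 Bond=-10.7754
(2,2): Delta=1.0000 Bond=-152.4381
V0=54.5340

Since d<R<u, set p* = (R−d)/(u−d) = 0.3898; price each node as the discounted p*-expectation of its children.
Terminal payoffs: V(3,0)=85.0740, V(3,1)=31.1206, V(3,2)=61.6529, V(3,3)=221.1781
  t=2,j=0: stock 91.4464 → up 128.9394 (V=31.1206), down 74.9860 (V=85.0740). Price 60.9917; hedge Δ=-1.0000, bond B=152.4381.
  t=2,j=1: stock 157.2432 → up 221.7129 (V=61.6529), down 128.9394 (V=31.1206). Price 40.9743; hedge Δ=0.3291, bond B=-10.7754.
  t=2,j=2: stock 270.3816 → up 381.2381 (V=221.1781), down 221.7129 (V=61.6529). Price 117.9435; hedge Δ=1.0000, bond B=-152.4381.
  t=1,j=0: stock 111.5200 → up 157.2432 (V=40.9743), down 91.4464 (V=60.9917). Price 50.6555; hedge Δ=-0.3042, bond B=84.5833.
  t=1,j=1: stock 191.7600 → up 270.3816 (V=117.9435), down 157.2432 (V=40.9743). Price 67.5993; hedge Δ=0.6803, bond B=-62.8570.
  t=0,j=0: stock 136.0000 → up 191.7600 (V=67.5993), down 111.5200 (V=50.6555). Price 54.5340; hedge Δ=0.2112, bond B=25.8158.
Check: Δ(0,0)·S0 + B(0,0) = 54.5340 = V0.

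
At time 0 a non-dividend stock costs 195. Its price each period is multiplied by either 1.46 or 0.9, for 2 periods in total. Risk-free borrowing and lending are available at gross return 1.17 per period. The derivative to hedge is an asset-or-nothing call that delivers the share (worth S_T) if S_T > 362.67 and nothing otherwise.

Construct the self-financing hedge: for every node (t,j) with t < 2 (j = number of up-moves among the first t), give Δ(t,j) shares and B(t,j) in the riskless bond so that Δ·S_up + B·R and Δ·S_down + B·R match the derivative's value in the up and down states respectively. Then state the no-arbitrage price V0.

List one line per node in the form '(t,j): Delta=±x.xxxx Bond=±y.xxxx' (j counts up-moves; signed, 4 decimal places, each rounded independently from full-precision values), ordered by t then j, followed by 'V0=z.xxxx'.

(0,0): Delta=1.5686 Bond=-235.2875
(1,0): Delta=0.0000 Bond=0.0000
(1,1): Delta=2.6071 Bond=-570.9643
V0=70.5862

Risk-neutral probability p* = (R−d)/(u−d) = (1.17−0.9)/(1.46−0.9) = 0.4821.
At expiry t=2: V(2,0)=0.0000, V(2,1)=0.0000, V(2,2)=415.6620
  t=1,j=0: stock 175.5000 → up 256.2300 (V=0.0000), down 157.9500 (V=0.0000). Price 0.0000; hedge Δ=0.0000, bond B=0.0000.
  t=1,j=1: stock 284.7000 → up 415.6620 (V=415.6620), down 256.2300 (V=0.0000). Price 171.2893; hedge Δ=2.6071, bond B=-570.9643.
  t=0,j=0: stock 195.0000 → up 284.7000 (V=171.2893), down 175.5000 (V=0.0000). Price 70.5862; hedge Δ=1.5686, bond B=-235.2875.
The time-0 hedge costs 70.5862, which is the no-arbitrage price.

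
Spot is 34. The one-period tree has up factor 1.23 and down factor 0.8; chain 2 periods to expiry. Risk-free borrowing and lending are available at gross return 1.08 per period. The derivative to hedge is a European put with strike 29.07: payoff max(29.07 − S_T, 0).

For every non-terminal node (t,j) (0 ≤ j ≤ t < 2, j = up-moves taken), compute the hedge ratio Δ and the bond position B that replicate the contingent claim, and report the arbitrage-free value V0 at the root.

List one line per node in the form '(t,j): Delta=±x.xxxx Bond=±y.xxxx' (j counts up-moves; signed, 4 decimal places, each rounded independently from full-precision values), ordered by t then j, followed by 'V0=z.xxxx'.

(0,0): Delta=-0.1615 Bond=6.2536
(1,0): Delta=-0.6250 Bond=19.3611
(1,1): Delta=0.0000 Bond=0.0000
V0=0.7626

Since d<R<u, set p* = (R−d)/(u−d) = 0.6512; price each node as the discounted p*-expectation of its children.
At expiry t=2: V(2,0)=7.3100, V(2,1)=0.0000, V(2,2)=0.0000
  t=1,j=0: stock 27.2000 → up 33.4560 (V=0.0000), down 21.7600 (V=7.3100). Price 2.3611; hedge Δ=-0.6250, bond B=19.3611.
  t=1,j=1: stock 41.8200 → up 51.4386 (V=0.0000), down 33.4560 (V=0.0000). Price 0.0000; hedge Δ=0.0000, bond B=0.0000.
  t=0,j=0: stock 34.0000 → up 41.8200 (V=0.0000), down 27.2000 (V=2.3611). Price 0.7626; hedge Δ=-0.1615, bond B=6.2536.
Each (Δ,B) replicates both successor values, so the strategy is self-financing and V0 is arbitrage-free.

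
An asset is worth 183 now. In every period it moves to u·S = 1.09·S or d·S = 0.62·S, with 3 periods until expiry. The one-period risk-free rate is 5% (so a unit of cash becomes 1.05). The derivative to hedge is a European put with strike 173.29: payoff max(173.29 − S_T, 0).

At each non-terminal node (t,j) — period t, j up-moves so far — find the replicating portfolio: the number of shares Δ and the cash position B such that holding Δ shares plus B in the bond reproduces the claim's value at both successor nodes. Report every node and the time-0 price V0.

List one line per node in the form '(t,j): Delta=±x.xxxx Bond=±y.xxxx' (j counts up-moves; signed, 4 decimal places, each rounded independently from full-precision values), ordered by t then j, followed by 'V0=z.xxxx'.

The replicating-portfolio and risk-neutral prices coincide; use p* = (1.05−0.62)/(1.09−0.62) = 0.9149 for the latter.
Terminal payoffs: V(3,0)=129.6760, V(3,1)=96.6137, V(3,2)=38.4882, V(3,3)=0.0000
(2,0): S=70.3452. Δ = (V_up−V_dn)/(S_up−S_dn) = (96.6137−129.6760)/(76.6763−43.6140) = -1.0000. V = [p*·96.6137 + (1−p*)·129.6760]/1.05 = 94.6929. B = V − Δ·S = 165.0381.
(2,1): S=123.6714. Δ = (V_up−V_dn)/(S_up−S_dn) = (38.4882−96.6137)/(134.8018−76.6763) = -1.0000. V = [p*·38.4882 + (1−p*)·96.6137]/1.05 = 41.3667. B = V − Δ·S = 165.0381.
(2,2): S=217.4223. Δ = (V_up−V_dn)/(S_up−S_dn) = (0.0000−38.4882)/(236.9903−134.8018) = -0.3766. V = [p*·0.0000 + (1−p*)·38.4882]/1.05 = 3.1196. B = V − Δ·S = 85.0093.
(1,0): S=113.4600. Δ = (V_up−V_dn)/(S_up−S_dn) = (41.3667−94.6929)/(123.6714−70.3452) = -1.0000. V = [p*·41.3667 + (1−p*)·94.6929]/1.05 = 43.7191. B = V − Δ·S = 157.1791.
(1,1): S=199.4700. Δ = (V_up−V_dn)/(S_up−S_dn) = (3.1196−41.3667)/(217.4223−123.6714) = -0.4080. V = [p*·3.1196 + (1−p*)·41.3667]/1.05 = 6.0711. B = V − Δ·S = 87.4479.
(0,0): S=183.0000. Δ = (V_up−V_dn)/(S_up−S_dn) = (6.0711−43.7191)/(199.4700−113.4600) = -0.4377. V = [p*·6.0711 + (1−p*)·43.7191]/1.05 = 8.8335. B = V − Δ·S = 88.9357.
Root portfolio cost Δ·183+B reproduces V0=8.8335.

(0,0): Delta=-0.4377 Bond=88.9357
(1,0): Delta=-1.0000 Bond=157.1791
(1,1): Delta=-0.4080 Bond=87.4479
(2,0): Delta=-1.0000 Bond=165.0381
(2,1): Delta=-1.0000 Bond=165.0381
(2,2): Delta=-0.3766 Bond=85.0093
V0=8.8335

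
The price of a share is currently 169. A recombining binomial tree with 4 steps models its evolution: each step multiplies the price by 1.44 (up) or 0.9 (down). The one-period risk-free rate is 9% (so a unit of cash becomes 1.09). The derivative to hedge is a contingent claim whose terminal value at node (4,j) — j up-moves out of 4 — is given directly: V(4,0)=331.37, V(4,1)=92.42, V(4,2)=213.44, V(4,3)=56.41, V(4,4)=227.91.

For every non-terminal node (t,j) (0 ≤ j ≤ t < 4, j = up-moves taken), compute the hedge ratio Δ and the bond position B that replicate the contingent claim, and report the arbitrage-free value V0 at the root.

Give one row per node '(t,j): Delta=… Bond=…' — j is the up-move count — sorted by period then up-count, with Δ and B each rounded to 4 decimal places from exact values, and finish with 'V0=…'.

(0,0): Delta=-0.3531 Bond=180.3599
(1,0): Delta=-0.6622 Bond=243.6174
(1,1): Delta=0.0029 Bond=109.9669
(2,0): Delta=-1.3937 Bond=365.6691
(2,1): Delta=0.1799 Bond=81.1002
(2,2): Delta=-0.2009 Bond=191.2708
(3,0): Delta=-3.5917 Bond=669.3761
(3,1): Delta=1.1369 Bond=-100.2569
(3,2): Delta=-0.9220 Bond=435.9235
(3,3): Delta=0.6294 Bond=-210.4801
V0=120.6901

Risk-neutral probability p* = (R−d)/(u−d) = (1.09−0.9)/(1.44−0.9) = 0.3519.
Terminal values V(4,·): V(4,0)=331.3700, V(4,1)=92.4200, V(4,2)=213.4400, V(4,3)=56.4100, V(4,4)=227.9100
(3,0): S=123.2010. Δ = (V_up−V_dn)/(S_up−S_dn) = (92.4200−331.3700)/(177.4094−110.8809) = -3.5917. V = [p*·92.4200 + (1−p*)·331.3700]/1.09 = 226.8761. B = V − Δ·S = 669.3761.
(3,1): S=197.1216. Δ = (V_up−V_dn)/(S_up−S_dn) = (213.4400−92.4200)/(283.8551−177.4094) = 1.1369. V = [p*·213.4400 + (1−p*)·92.4200]/1.09 = 123.8542. B = V − Δ·S = -100.2569.
(3,2): S=315.3946. Δ = (V_up−V_dn)/(S_up−S_dn) = (56.4100−213.4400)/(454.1682−283.8551) = -0.9220. V = [p*·56.4100 + (1−p*)·213.4400]/1.09 = 145.1273. B = V − Δ·S = 435.9235.
(3,3): S=504.6313. Δ = (V_up−V_dn)/(S_up−S_dn) = (227.9100−56.4100)/(726.6691−454.1682) = 0.6294. V = [p*·227.9100 + (1−p*)·56.4100]/1.09 = 107.1125. B = V − Δ·S = -210.4801.
(2,0): S=136.8900. Δ = (V_up−V_dn)/(S_up−S_dn) = (123.8542−226.8761)/(197.1216−123.2010) = -1.3937. V = [p*·123.8542 + (1−p*)·226.8761]/1.09 = 174.8878. B = V − Δ·S = 365.6691.
(2,1): S=219.0240. Δ = (V_up−V_dn)/(S_up−S_dn) = (145.1273−123.8542)/(315.3946−197.1216) = 0.1799. V = [p*·145.1273 + (1−p*)·123.8542]/1.09 = 120.4947. B = V − Δ·S = 81.1002.
(2,2): S=350.4384. Δ = (V_up−V_dn)/(S_up−S_dn) = (107.1125−145.1273)/(504.6313−315.3946) = -0.2009. V = [p*·107.1125 + (1−p*)·145.1273]/1.09 = 120.8731. B = V − Δ·S = 191.2708.
(1,0): S=152.1000. Δ = (V_up−V_dn)/(S_up−S_dn) = (120.4947−174.8878)/(219.0240−136.8900) = -0.6622. V = [p*·120.4947 + (1−p*)·174.8878]/1.09 = 142.8894. B = V − Δ·S = 243.6174.
(1,1): S=243.3600. Δ = (V_up−V_dn)/(S_up−S_dn) = (120.8731−120.4947)/(350.4384−219.0240) = 0.0029. V = [p*·120.8731 + (1−p*)·120.4947]/1.09 = 110.6677. B = V − Δ·S = 109.9669.
(0,0): S=169.0000. Δ = (V_up−V_dn)/(S_up−S_dn) = (110.6677−142.8894)/(243.3600−152.1000) = -0.3531. V = [p*·110.6677 + (1−p*)·142.8894]/1.09 = 120.6901. B = V − Δ·S = 180.3599.
The time-0 hedge costs 120.6901, which is the no-arbitrage price.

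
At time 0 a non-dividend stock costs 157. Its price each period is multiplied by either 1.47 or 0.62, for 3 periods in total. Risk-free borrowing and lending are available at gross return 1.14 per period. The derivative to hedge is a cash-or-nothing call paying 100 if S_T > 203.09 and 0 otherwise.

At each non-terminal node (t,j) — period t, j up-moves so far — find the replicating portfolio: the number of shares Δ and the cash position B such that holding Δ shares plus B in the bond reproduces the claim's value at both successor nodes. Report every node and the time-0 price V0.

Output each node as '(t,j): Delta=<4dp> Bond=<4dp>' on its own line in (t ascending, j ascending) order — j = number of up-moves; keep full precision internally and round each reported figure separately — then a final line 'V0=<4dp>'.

Risk-neutral probability p* = (R−d)/(u−d) = (1.14−0.62)/(1.47−0.62) = 0.6118.
At expiry t=3: V(3,0)=0.0000, V(3,1)=0.0000, V(3,2)=100.0000, V(3,3)=100.0000
Node (2,0) S=60.3508: V=(p*·0.0000+(1−p*)·0.0000)/1.14=0.0000; Δ=(0.0000−0.0000)/(88.7157−37.4175)=0.0000; B=V−Δ·S=0.0000
Node (2,1) S=143.0898: V=(p*·100.0000+(1−p*)·0.0000)/1.14=53.6636; Δ=(100.0000−0.0000)/(210.3420−88.7157)=0.8222; B=V−Δ·S=-63.9835
Node (2,2) S=339.2613: V=(p*·100.0000+(1−p*)·100.0000)/1.14=87.7193; Δ=(100.0000−100.0000)/(498.7141−210.3420)=0.0000; B=V−Δ·S=87.7193
Node (1,0) S=97.3400: V=(p*·53.6636+(1−p*)·0.0000)/1.14=28.7978; Δ=(53.6636−0.0000)/(143.0898−60.3508)=0.6486; B=V−Δ·S=-34.3358
Node (1,1) S=230.7900: V=(p*·87.7193+(1−p*)·53.6636)/1.14=65.3488; Δ=(87.7193−53.6636)/(339.2613−143.0898)=0.1736; B=V−Δ·S=25.2833
Node (0,0) S=157.0000: V=(p*·65.3488+(1−p*)·28.7978)/1.14=44.8758; Δ=(65.3488−28.7978)/(230.7900−97.3400)=0.2739; B=V−Δ·S=1.8746
Check: Δ(0,0)·S0 + B(0,0) = 44.8758 = V0.

(0,0): Delta=0.2739 Bond=1.8746
(1,0): Delta=0.6486 Bond=-34.3358
(1,1): Delta=0.1736 Bond=25.2833
(2,0): Delta=0.0000 Bond=0.0000
(2,1): Delta=0.8222 Bond=-63.9835
(2,2): Delta=0.0000 Bond=87.7193
V0=44.8758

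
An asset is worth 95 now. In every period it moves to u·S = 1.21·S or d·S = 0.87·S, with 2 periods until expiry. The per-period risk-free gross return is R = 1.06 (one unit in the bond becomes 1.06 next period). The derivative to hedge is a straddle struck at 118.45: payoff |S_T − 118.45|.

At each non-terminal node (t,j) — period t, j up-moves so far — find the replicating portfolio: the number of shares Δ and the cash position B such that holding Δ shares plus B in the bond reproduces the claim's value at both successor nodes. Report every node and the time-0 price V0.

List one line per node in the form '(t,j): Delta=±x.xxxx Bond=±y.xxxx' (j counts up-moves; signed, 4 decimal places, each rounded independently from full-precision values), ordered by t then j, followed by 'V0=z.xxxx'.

(0,0): Delta=-0.3263 Bond=52.8870
(1,0): Delta=-1.0000 Bond=111.7453
(1,1): Delta=0.0562 Bond=12.0984
V0=21.8928

Under the risk-neutral measure, an up-move has probability p* = (R−d)/(u−d) = 0.5588 and values discount at R = 1.06.
Terminal payoffs: V(2,0)=46.5445, V(2,1)=18.4435, V(2,2)=20.6395
  t=1,j=0: stock 82.6500 → up 100.0065 (V=18.4435), down 71.9055 (V=46.5445). Price 29.0953; hedge Δ=-1.0000, bond B=111.7453.
  t=1,j=1: stock 114.9500 → up 139.0895 (V=20.6395), down 100.0065 (V=18.4435). Price 18.5572; hedge Δ=0.0562, bond B=12.0984.
  t=0,j=0: stock 95.0000 → up 114.9500 (V=18.5572), down 82.6500 (V=29.0953). Price 21.8928; hedge Δ=-0.3263, bond B=52.8870.
The time-0 hedge costs 21.8928, which is the no-arbitrage price.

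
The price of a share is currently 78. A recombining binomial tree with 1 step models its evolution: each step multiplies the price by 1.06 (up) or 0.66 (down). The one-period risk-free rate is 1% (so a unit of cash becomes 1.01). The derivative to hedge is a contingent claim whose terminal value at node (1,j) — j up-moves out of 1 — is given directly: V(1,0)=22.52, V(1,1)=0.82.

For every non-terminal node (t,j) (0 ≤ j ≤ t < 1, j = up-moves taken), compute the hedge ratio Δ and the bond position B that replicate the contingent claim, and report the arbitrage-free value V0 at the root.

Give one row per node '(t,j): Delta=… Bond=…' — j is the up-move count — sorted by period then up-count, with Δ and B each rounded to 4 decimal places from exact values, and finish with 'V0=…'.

(0,0): Delta=-0.6955 Bond=57.7475
V0=3.4975

Since d<R<u, set p* = (R−d)/(u−d) = 0.8750; price each node as the discounted p*-expectation of its children.
Terminal values V(1,·): V(1,0)=22.5200, V(1,1)=0.8200
  t=0,j=0: stock 78.0000 → up 82.6800 (V=0.8200), down 51.4800 (V=22.5200). Price 3.4975; hedge Δ=-0.6955, bond B=57.7475.
Each (Δ,B) replicates both successor values, so the strategy is self-financing and V0 is arbitrage-free.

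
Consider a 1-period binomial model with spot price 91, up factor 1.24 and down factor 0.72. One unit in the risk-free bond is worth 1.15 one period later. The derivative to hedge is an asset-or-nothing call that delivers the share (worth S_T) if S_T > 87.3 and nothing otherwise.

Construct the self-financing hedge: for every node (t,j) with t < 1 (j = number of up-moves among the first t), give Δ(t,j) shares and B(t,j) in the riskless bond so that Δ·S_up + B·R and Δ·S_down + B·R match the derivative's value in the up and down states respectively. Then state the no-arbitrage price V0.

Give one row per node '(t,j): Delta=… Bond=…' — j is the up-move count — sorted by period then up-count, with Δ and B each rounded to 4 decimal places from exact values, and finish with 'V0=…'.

(0,0): Delta=2.3846 Bond=-135.8609
V0=81.1391

Under the risk-neutral measure, an up-move has probability p* = (R−d)/(u−d) = 0.8269 and values discount at R = 1.15.
Terminal values V(1,·): V(1,0)=0.0000, V(1,1)=112.8400
Node (0,0) S=91.0000: V=(p*·112.8400+(1−p*)·0.0000)/1.15=81.1391; Δ=(112.8400−0.0000)/(112.8400−65.5200)=2.3846; B=V−Δ·S=-135.8609
Self-financing check: at every node Δ·S+B equals the discounted successor values.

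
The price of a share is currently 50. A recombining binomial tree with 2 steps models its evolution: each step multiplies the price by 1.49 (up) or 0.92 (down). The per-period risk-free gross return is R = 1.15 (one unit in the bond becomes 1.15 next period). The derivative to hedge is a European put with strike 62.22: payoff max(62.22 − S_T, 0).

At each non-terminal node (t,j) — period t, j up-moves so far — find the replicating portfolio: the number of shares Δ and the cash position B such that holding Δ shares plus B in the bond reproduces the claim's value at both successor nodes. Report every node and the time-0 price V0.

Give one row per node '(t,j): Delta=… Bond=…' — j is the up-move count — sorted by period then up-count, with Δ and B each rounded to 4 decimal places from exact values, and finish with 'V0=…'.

(0,0): Delta=-0.3622 Bond=23.4624
(1,0): Delta=-0.7590 Bond=45.2342
(1,1): Delta=0.0000 Bond=0.0000
V0=5.3538

Risk-neutral probability p* = (R−d)/(u−d) = (1.15−0.92)/(1.49−0.92) = 0.4035.
At expiry t=2: V(2,0)=19.9000, V(2,1)=0.0000, V(2,2)=0.0000
  t=1,j=0: stock 46.0000 → up 68.5400 (V=0.0000), down 42.3200 (V=19.9000). Price 10.3219; hedge Δ=-0.7590, bond B=45.2342.
  t=1,j=1: stock 74.5000 → up 111.0050 (V=0.0000), down 68.5400 (V=0.0000). Price 0.0000; hedge Δ=0.0000, bond B=0.0000.
  t=0,j=0: stock 50.0000 → up 74.5000 (V=0.0000), down 46.0000 (V=10.3219). Price 5.3538; hedge Δ=-0.3622, bond B=23.4624.
Self-financing check: at every node Δ·S+B equals the discounted successor values.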